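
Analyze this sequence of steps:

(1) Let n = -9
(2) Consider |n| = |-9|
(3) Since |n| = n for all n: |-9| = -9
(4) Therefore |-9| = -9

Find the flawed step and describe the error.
Step 3: Since |n| = n for all n: |-9| = -9

Step 3 incorrectly states that |n| = n for all n. The correct definition is |n| = n when n >= 0, and |n| = -n when n < 0. Since -9 < 0, we have |-9| = -(-9) = 9, not -9.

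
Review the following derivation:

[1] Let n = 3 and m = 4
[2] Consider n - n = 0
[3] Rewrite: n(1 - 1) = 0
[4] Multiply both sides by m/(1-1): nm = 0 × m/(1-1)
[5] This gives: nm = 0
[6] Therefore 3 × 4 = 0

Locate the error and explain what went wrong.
Step 4: Multiply both sides by m/(1-1): nm = 0 × m/(1-1)

Step 4 multiplies both sides by m/(1-1). However, 1-1 = 0, so this is multiplication by m/0, which is undefined. We cannot multiply by an undefined expression.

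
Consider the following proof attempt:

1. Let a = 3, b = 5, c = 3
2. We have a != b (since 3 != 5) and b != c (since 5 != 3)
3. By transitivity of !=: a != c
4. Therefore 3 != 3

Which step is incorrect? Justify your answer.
Step 3: By transitivity of !=: a != c

Step 3 incorrectly applies transitivity to the '!=' relation. Transitivity states: if a R b and b R c, then a R c. However, '!=' is not transitive. Counterexample: 3 != 5 and 5 != 3, but 3 = 3 (both equal 3). Transitivity holds for relations like <, <=, =, but not for !=.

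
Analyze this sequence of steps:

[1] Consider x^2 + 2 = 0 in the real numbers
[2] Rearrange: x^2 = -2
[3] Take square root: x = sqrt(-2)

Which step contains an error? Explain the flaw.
Step 3: Take square root: x = sqrt(-2)

Step 3 takes the square root of -2, which is negative. In the real number system, the square root of a negative number is undefined. The equation x^2 + 2 = 0 has no real solutions. Square roots of negative numbers only exist in the complex numbers.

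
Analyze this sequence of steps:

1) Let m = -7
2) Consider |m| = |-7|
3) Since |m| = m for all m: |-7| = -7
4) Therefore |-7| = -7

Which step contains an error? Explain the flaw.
Step 3: Since |m| = m for all m: |-7| = -7

Step 3 incorrectly states that |m| = m for all m. The correct definition is |m| = m when m >= 0, and |m| = -m when m < 0. Since -7 < 0, we have |-7| = -(-7) = 7, not -7.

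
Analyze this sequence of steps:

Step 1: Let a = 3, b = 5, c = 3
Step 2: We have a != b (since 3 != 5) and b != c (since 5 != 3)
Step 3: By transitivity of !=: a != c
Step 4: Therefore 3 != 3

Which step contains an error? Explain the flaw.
Step 3: By transitivity of !=: a != c

Step 3 incorrectly applies transitivity to the '!=' relation. Transitivity states: if a R b and b R c, then a R c. However, '!=' is not transitive. Counterexample: 3 != 5 and 5 != 3, but 3 = 3 (both equal 3). Transitivity holds for relations like <, <=, =, but not for !=.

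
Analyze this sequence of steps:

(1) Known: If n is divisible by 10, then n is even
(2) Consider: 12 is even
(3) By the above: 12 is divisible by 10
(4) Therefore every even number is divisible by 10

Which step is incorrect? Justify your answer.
Step 3: By the above: 12 is divisible by 10

Step 3 commits the fallacy of affirming the consequent. The known fact 'divisible by 10 → even' does NOT imply 'even → divisible by 10'. That would be the converse, which is false. For example, 12 is even but 12 ÷ 10 = 1.20, which is not an integer.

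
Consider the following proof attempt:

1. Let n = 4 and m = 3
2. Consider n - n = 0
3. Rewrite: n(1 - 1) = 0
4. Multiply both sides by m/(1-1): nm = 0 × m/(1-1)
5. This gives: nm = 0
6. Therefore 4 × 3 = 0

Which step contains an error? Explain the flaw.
Step 4: Multiply both sides by m/(1-1): nm = 0 × m/(1-1)

Step 4 multiplies both sides by m/(1-1). However, 1-1 = 0, so this is multiplication by m/0, which is undefined. We cannot multiply by an undefined expression.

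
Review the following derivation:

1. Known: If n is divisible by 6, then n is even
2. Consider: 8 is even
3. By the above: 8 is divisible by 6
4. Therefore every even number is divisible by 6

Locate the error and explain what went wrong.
Step 3: By the above: 8 is divisible by 6

Step 3 commits the fallacy of affirming the consequent. The known fact 'divisible by 6 → even' does NOT imply 'even → divisible by 6'. That would be the converse, which is false. For example, 8 is even but 8 ÷ 6 = 1.33, which is not an integer.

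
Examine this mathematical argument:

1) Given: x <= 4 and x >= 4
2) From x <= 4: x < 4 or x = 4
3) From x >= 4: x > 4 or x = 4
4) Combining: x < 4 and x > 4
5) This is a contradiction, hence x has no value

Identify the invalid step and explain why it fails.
Step 4: Combining: x < 4 and x > 4

Step 4 incorrectly combines the conditions. From x <= 4 and x >= 4, the intersection is x = 4. The error treats the 'or' cases as 'and' requirements. The correct conclusion is that x = 4 is the unique solution, not that no solution exists.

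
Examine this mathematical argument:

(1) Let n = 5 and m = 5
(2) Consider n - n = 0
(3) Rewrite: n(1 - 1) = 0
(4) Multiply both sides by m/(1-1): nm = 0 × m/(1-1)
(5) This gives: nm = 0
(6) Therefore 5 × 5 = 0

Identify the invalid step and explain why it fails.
Step 4: Multiply both sides by m/(1-1): nm = 0 × m/(1-1)

Step 4 multiplies both sides by m/(1-1). However, 1-1 = 0, so this is multiplication by m/0, which is undefined. We cannot multiply by an undefined expression.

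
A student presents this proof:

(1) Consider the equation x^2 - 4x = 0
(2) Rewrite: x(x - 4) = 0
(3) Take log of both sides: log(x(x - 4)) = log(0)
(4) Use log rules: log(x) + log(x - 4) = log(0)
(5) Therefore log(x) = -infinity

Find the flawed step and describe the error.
Step 3: Take log of both sides: log(x(x - 4)) = log(0)

Step 3 takes the logarithm of both sides, resulting in log(0) on the right side. The logarithm is only defined for positive numbers; log(0) is undefined (approaches negative infinity). This operation is invalid.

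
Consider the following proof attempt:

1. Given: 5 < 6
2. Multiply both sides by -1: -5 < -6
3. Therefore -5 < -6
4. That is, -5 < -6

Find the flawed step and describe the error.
Step 2: Multiply both sides by -1: -5 < -6

Step 2 multiplies both sides by -1 but fails to reverse the inequality sign. When multiplying (or dividing) an inequality by a negative number, the direction must be reversed. Since 5 < 6, we should get -5 > -6, i.e., -5 > -6.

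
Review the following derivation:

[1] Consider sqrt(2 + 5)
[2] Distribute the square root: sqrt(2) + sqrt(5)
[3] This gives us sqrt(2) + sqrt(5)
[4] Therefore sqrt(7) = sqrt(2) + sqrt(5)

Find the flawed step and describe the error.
Step 2: Distribute the square root: sqrt(2) + sqrt(5)

Step 2 incorrectly 'distributes' the square root over addition. The square root function does not distribute: sqrt(a + b) ≠ sqrt(a) + sqrt(b). In fact, sqrt(2 + 5) = sqrt(7) ≈ 2.6458, while sqrt(2) + sqrt(5) ≈ 3.6503.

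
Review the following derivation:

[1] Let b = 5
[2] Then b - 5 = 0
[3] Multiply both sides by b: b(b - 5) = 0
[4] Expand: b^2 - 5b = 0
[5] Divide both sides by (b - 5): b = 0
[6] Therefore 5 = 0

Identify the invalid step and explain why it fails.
Step 5: Divide both sides by (b - 5): b = 0

Step 5 divides both sides by (b - 5). However, since b = 5, we have (b - 5) = 0. Division by zero is undefined, making this step invalid.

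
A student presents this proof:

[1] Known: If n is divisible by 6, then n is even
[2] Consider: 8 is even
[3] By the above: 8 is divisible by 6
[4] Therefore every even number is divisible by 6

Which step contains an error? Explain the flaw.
Step 3: By the above: 8 is divisible by 6

Step 3 commits the fallacy of affirming the consequent. The known fact 'divisible by 6 → even' does NOT imply 'even → divisible by 6'. That would be the converse, which is false. For example, 8 is even but 8 ÷ 6 = 1.33, which is not an integer.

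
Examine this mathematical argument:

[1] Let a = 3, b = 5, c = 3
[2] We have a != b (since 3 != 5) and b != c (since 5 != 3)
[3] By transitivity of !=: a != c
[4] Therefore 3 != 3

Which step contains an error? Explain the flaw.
Step 3: By transitivity of !=: a != c

Step 3 incorrectly applies transitivity to the '!=' relation. Transitivity states: if a R b and b R c, then a R c. However, '!=' is not transitive. Counterexample: 3 != 5 and 5 != 3, but 3 = 3 (both equal 3). Transitivity holds for relations like <, <=, =, but not for !=.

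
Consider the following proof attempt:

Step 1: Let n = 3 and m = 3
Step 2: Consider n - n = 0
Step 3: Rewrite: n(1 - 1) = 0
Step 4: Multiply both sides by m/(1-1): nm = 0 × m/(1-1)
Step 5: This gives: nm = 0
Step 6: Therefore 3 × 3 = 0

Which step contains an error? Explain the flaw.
Step 4: Multiply both sides by m/(1-1): nm = 0 × m/(1-1)

Step 4 multiplies both sides by m/(1-1). However, 1-1 = 0, so this is multiplication by m/0, which is undefined. We cannot multiply by an undefined expression.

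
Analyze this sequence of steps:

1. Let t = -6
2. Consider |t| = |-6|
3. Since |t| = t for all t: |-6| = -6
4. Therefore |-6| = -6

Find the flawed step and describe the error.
Step 3: Since |t| = t for all t: |-6| = -6

Step 3 incorrectly states that |t| = t for all t. The correct definition is |t| = t when t >= 0, and |t| = -t when t < 0. Since -6 < 0, we have |-6| = -(-6) = 6, not -6.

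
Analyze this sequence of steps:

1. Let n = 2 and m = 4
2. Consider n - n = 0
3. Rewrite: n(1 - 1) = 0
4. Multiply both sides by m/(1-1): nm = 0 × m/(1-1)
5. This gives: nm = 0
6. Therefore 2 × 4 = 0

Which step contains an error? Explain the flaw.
Step 4: Multiply both sides by m/(1-1): nm = 0 × m/(1-1)

Step 4 multiplies both sides by m/(1-1). However, 1-1 = 0, so this is multiplication by m/0, which is undefined. We cannot multiply by an undefined expression.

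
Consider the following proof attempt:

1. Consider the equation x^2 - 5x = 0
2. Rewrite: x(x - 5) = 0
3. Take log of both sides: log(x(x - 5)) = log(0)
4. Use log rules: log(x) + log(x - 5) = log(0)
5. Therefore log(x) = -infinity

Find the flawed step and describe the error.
Step 3: Take log of both sides: log(x(x - 5)) = log(0)

Step 3 takes the logarithm of both sides, resulting in log(0) on the right side. The logarithm is only defined for positive numbers; log(0) is undefined (approaches negative infinity). This operation is invalid.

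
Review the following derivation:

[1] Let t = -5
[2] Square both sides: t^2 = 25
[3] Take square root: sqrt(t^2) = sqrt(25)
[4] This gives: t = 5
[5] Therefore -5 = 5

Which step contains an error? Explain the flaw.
Step 4: This gives: t = 5

Step 4 incorrectly states that sqrt(t^2) = t. The correct identity is sqrt(t^2) = |t|. Since t = -5 < 0, we have sqrt(t^2) = |-5| = 5, not t = -5.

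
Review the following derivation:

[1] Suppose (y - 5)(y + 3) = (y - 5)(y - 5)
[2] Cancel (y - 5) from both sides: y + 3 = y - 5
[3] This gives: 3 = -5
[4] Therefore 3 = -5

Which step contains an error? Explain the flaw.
Step 2: Cancel (y - 5) from both sides: y + 3 = y - 5

Step 2 cancels (y - 5) from both sides. This is only valid if (y - 5) ≠ 0, i.e., y ≠ 5. When y = 5, both sides equal zero regardless of the other factors. The correct approach requires considering y = 5 as a separate case.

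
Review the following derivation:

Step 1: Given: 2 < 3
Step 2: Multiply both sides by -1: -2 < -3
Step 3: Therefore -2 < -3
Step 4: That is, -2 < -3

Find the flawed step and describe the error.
Step 2: Multiply both sides by -1: -2 < -3

Step 2 multiplies both sides by -1 but fails to reverse the inequality sign. When multiplying (or dividing) an inequality by a negative number, the direction must be reversed. Since 2 < 3, we should get -2 > -3, i.e., -2 > -3.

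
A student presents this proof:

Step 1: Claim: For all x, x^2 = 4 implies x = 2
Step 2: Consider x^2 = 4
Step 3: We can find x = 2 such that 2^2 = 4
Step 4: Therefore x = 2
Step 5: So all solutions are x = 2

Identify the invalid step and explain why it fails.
Step 4: Therefore x = 2

Step 4 incorrectly concludes that x = 2 is the only solution. The proof shows that x = 2 is A solution (existence), but does not show it is the ONLY solution (uniqueness). In fact, x = -2 is also a solution since (-2)^2 = 4. Finding one solution doesn't prove there are no others.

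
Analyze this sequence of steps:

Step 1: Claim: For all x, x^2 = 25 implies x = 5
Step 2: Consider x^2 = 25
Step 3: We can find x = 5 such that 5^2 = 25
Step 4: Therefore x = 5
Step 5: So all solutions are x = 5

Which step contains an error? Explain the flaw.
Step 4: Therefore x = 5

Step 4 incorrectly concludes that x = 5 is the only solution. The proof shows that x = 5 is A solution (existence), but does not show it is the ONLY solution (uniqueness). In fact, x = -5 is also a solution since (-5)^2 = 25. Finding one solution doesn't prove there are no others.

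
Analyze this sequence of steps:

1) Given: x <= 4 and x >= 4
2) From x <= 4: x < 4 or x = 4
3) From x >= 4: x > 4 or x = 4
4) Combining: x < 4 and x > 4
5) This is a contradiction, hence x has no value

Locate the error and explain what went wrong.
Step 4: Combining: x < 4 and x > 4

Step 4 incorrectly combines the conditions. From x <= 4 and x >= 4, the intersection is x = 4. The error treats the 'or' cases as 'and' requirements. The correct conclusion is that x = 4 is the unique solution, not that no solution exists.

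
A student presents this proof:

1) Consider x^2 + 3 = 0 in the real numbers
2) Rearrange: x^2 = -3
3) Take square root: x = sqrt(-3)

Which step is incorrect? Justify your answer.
Step 3: Take square root: x = sqrt(-3)

Step 3 takes the square root of -3, which is negative. In the real number system, the square root of a negative number is undefined. The equation x^2 + 3 = 0 has no real solutions. Square roots of negative numbers only exist in the complex numbers.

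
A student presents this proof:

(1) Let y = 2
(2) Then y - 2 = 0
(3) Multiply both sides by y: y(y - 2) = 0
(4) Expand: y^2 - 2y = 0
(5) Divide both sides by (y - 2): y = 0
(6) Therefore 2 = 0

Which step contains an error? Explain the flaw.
Step 5: Divide both sides by (y - 2): y = 0

Step 5 divides both sides by (y - 2). However, since y = 2, we have (y - 2) = 0. Division by zero is undefined, making this step invalid.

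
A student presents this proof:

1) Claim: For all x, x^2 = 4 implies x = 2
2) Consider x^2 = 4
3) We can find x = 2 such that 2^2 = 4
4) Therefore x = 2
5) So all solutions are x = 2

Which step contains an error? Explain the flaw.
Step 4: Therefore x = 2

Step 4 incorrectly concludes that x = 2 is the only solution. The proof shows that x = 2 is A solution (existence), but does not show it is the ONLY solution (uniqueness). In fact, x = -2 is also a solution since (-2)^2 = 4. Finding one solution doesn't prove there are no others.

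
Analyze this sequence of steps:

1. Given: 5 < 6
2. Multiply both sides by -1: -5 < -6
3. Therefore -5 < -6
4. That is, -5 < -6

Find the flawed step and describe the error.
Step 2: Multiply both sides by -1: -5 < -6

Step 2 multiplies both sides by -1 but fails to reverse the inequality sign. When multiplying (or dividing) an inequality by a negative number, the direction must be reversed. Since 5 < 6, we should get -5 > -6, i.e., -5 > -6.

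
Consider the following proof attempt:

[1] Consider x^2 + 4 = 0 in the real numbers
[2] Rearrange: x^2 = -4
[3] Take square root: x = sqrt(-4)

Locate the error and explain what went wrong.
Step 3: Take square root: x = sqrt(-4)

Step 3 takes the square root of -4, which is negative. In the real number system, the square root of a negative number is undefined. The equation x^2 + 4 = 0 has no real solutions. Square roots of negative numbers only exist in the complex numbers.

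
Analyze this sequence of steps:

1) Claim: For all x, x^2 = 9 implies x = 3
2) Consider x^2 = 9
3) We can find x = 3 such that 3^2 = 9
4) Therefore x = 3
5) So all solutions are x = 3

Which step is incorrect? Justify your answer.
Step 4: Therefore x = 3

Step 4 incorrectly concludes that x = 3 is the only solution. The proof shows that x = 3 is A solution (existence), but does not show it is the ONLY solution (uniqueness). In fact, x = -3 is also a solution since (-3)^2 = 9. Finding one solution doesn't prove there are no others.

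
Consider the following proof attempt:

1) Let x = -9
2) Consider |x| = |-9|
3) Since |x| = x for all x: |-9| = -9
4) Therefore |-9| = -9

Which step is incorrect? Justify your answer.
Step 3: Since |x| = x for all x: |-9| = -9

Step 3 incorrectly states that |x| = x for all x. The correct definition is |x| = x when x >= 0, and |x| = -x when x < 0. Since -9 < 0, we have |-9| = -(-9) = 9, not -9.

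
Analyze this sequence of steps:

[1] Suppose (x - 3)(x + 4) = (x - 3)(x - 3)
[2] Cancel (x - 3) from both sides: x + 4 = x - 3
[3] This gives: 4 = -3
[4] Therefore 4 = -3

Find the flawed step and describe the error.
Step 2: Cancel (x - 3) from both sides: x + 4 = x - 3

Step 2 cancels (x - 3) from both sides. This is only valid if (x - 3) ≠ 0, i.e., x ≠ 3. When x = 3, both sides equal zero regardless of the other factors. The correct approach requires considering x = 3 as a separate case.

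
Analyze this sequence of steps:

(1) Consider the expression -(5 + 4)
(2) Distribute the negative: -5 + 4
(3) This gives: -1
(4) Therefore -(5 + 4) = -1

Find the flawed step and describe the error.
Step 2: Distribute the negative: -5 + 4

Step 2 incorrectly distributes the negative sign. The correct distribution is -(5 + 4) = -5 - 4 = -9. The negative must be applied to both terms, not just the first. The error treats -(5 + 4) as -5 + 4, which equals -1 instead of -9.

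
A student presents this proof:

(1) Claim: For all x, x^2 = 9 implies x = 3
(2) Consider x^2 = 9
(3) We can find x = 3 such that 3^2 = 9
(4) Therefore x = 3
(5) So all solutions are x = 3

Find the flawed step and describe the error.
Step 4: Therefore x = 3

Step 4 incorrectly concludes that x = 3 is the only solution. The proof shows that x = 3 is A solution (existence), but does not show it is the ONLY solution (uniqueness). In fact, x = -3 is also a solution since (-3)^2 = 9. Finding one solution doesn't prove there are no others.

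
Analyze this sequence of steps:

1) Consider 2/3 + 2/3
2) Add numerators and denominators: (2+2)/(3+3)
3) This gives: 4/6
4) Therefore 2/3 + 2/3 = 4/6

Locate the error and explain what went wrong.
Step 2: Add numerators and denominators: (2+2)/(3+3)

Step 2 incorrectly adds fractions by separately adding numerators and denominators. This is wrong. The correct method requires a common denominator: 2/3 + 2/3 = (2×3 + 2×3)/(3×3) = 12/9 = 4/3. The method used gives 4/6, which is different.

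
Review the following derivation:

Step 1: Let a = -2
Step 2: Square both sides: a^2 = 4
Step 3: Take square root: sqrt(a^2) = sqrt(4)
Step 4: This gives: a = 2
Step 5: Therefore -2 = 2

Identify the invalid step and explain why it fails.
Step 4: This gives: a = 2

Step 4 incorrectly states that sqrt(a^2) = a. The correct identity is sqrt(a^2) = |a|. Since a = -2 < 0, we have sqrt(a^2) = |-2| = 2, not a = -2.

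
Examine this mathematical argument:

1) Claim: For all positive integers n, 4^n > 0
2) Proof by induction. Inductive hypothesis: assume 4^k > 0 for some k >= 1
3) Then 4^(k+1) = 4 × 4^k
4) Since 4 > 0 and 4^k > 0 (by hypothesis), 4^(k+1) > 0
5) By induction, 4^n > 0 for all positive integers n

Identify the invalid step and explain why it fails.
Step 5: By induction, 4^n > 0 for all positive integers n

Step 5 concludes the proof by induction, but no base case was ever established. A valid induction proof requires: (1) a base case proving 4^1 > 0, and (2) an inductive step showing IF 4^k > 0 THEN 4^(k+1) > 0. Steps 2-4 correctly establish the inductive step, but without the base case the conclusion in step 5 does not follow.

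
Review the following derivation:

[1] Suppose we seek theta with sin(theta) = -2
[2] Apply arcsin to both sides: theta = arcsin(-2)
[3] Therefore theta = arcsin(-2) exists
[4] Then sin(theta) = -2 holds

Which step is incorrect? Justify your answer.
Step 2: Apply arcsin to both sides: theta = arcsin(-2)

Step 2 applies arcsin to -2. However, arcsin(x) is only defined for x in [-1, 1] because sin(theta) can only produce values in that range. Since |-2| > 1, arcsin(-2) is undefined. There is no angle whose sine equals -2.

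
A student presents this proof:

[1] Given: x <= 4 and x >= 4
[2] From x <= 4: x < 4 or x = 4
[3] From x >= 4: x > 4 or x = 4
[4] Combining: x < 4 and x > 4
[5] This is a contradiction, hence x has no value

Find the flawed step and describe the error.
Step 4: Combining: x < 4 and x > 4

Step 4 incorrectly combines the conditions. From x <= 4 and x >= 4, the intersection is x = 4. The error treats the 'or' cases as 'and' requirements. The correct conclusion is that x = 4 is the unique solution, not that no solution exists.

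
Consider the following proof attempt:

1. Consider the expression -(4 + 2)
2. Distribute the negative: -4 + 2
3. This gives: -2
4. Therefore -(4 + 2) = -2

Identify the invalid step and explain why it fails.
Step 2: Distribute the negative: -4 + 2

Step 2 incorrectly distributes the negative sign. The correct distribution is -(4 + 2) = -4 - 2 = -6. The negative must be applied to both terms, not just the first. The error treats -(4 + 2) as -4 + 2, which equals -2 instead of -6.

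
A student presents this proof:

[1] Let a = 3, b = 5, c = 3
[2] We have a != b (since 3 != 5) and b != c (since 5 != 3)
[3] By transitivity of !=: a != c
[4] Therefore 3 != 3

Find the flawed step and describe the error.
Step 3: By transitivity of !=: a != c

Step 3 incorrectly applies transitivity to the '!=' relation. Transitivity states: if a R b and b R c, then a R c. However, '!=' is not transitive. Counterexample: 3 != 5 and 5 != 3, but 3 = 3 (both equal 3). Transitivity holds for relations like <, <=, =, but not for !=.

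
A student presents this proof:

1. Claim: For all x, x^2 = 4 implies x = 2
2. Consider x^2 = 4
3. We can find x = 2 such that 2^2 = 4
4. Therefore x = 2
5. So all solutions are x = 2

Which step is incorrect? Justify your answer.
Step 4: Therefore x = 2

Step 4 incorrectly concludes that x = 2 is the only solution. The proof shows that x = 2 is A solution (existence), but does not show it is the ONLY solution (uniqueness). In fact, x = -2 is also a solution since (-2)^2 = 4. Finding one solution doesn't prove there are no others.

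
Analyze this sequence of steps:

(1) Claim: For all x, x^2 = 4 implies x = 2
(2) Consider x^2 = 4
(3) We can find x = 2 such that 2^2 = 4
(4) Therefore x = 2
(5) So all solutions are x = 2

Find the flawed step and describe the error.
Step 4: Therefore x = 2

Step 4 incorrectly concludes that x = 2 is the only solution. The proof shows that x = 2 is A solution (existence), but does not show it is the ONLY solution (uniqueness). In fact, x = -2 is also a solution since (-2)^2 = 4. Finding one solution doesn't prove there are no others.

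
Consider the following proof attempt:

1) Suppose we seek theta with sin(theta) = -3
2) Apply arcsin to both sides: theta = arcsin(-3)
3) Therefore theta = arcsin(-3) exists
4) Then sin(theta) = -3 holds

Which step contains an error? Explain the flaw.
Step 2: Apply arcsin to both sides: theta = arcsin(-3)

Step 2 applies arcsin to -3. However, arcsin(x) is only defined for x in [-1, 1] because sin(theta) can only produce values in that range. Since |-3| > 1, arcsin(-3) is undefined. There is no angle whose sine equals -3.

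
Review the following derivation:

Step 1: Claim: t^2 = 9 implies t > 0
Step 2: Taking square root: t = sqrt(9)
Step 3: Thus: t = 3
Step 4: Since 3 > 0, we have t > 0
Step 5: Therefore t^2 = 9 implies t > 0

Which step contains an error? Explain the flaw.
Step 2: Taking square root: t = sqrt(9)

Step 2 takes the square root and assumes the positive root only. The equation t^2 = 9 actually has two solutions: t = 3 and t = -3. The proof silently assumes t > 0 without justification, then uses this assumption to conclude t > 0, which is circular. The counterexample t = -3 shows the claim is false.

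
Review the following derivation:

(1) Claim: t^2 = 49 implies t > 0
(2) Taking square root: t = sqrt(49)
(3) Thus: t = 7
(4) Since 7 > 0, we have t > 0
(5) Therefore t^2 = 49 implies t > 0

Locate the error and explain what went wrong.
Step 2: Taking square root: t = sqrt(49)

Step 2 takes the square root and assumes the positive root only. The equation t^2 = 49 actually has two solutions: t = 7 and t = -7. The proof silently assumes t > 0 without justification, then uses this assumption to conclude t > 0, which is circular. The counterexample t = -7 shows the claim is false.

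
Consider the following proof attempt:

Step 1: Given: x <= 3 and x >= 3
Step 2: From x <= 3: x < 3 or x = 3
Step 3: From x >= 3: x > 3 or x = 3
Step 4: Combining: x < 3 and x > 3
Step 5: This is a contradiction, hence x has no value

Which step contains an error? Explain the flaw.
Step 4: Combining: x < 3 and x > 3

Step 4 incorrectly combines the conditions. From x <= 3 and x >= 3, the intersection is x = 3. The error treats the 'or' cases as 'and' requirements. The correct conclusion is that x = 3 is the unique solution, not that no solution exists.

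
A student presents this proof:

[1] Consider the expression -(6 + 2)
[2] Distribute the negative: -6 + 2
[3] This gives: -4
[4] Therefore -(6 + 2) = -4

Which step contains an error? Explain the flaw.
Step 2: Distribute the negative: -6 + 2

Step 2 incorrectly distributes the negative sign. The correct distribution is -(6 + 2) = -6 - 2 = -8. The negative must be applied to both terms, not just the first. The error treats -(6 + 2) as -6 + 2, which equals -4 instead of -8.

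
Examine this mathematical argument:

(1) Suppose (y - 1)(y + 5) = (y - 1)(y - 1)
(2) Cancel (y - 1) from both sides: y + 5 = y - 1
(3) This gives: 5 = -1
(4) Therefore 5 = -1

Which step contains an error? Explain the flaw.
Step 2: Cancel (y - 1) from both sides: y + 5 = y - 1

Step 2 cancels (y - 1) from both sides. This is only valid if (y - 1) ≠ 0, i.e., y ≠ 1. When y = 1, both sides equal zero regardless of the other factors. The correct approach requires considering y = 1 as a separate case.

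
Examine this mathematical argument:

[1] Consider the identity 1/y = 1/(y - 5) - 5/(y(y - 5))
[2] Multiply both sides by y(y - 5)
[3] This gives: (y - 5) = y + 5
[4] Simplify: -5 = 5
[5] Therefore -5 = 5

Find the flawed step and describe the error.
Step 3: This gives: (y - 5) = y + 5

Step 3 makes a sign error when clearing denominators. Multiplying -5/(y(y - 5)) by y(y - 5) gives -5, not +5. The correct result is (y - 5) = y - 5, which is trivially true, not (y - 5) = y + 5. (Step 1 is a valid identity: 1/(y - 5) - 5/(y(y - 5)) = (y - 5)/(y(y - 5)) = 1/y.)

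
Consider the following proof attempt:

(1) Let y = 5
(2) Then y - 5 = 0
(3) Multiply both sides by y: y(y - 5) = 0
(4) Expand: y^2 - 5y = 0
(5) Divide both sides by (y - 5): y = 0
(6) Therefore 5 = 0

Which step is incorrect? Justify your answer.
Step 5: Divide both sides by (y - 5): y = 0

Step 5 divides both sides by (y - 5). However, since y = 5, we have (y - 5) = 0. Division by zero is undefined, making this step invalid.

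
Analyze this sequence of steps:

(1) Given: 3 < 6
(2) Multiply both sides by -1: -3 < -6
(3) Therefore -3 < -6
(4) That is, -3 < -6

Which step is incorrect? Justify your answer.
Step 2: Multiply both sides by -1: -3 < -6

Step 2 multiplies both sides by -1 but fails to reverse the inequality sign. When multiplying (or dividing) an inequality by a negative number, the direction must be reversed. Since 3 < 6, we should get -3 > -6, i.e., -3 > -6.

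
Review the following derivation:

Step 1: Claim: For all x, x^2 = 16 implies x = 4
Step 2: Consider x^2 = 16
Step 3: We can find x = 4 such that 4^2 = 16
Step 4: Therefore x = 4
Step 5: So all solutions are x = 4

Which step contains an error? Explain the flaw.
Step 4: Therefore x = 4

Step 4 incorrectly concludes that x = 4 is the only solution. The proof shows that x = 4 is A solution (existence), but does not show it is the ONLY solution (uniqueness). In fact, x = -4 is also a solution since (-4)^2 = 16. Finding one solution doesn't prove there are no others.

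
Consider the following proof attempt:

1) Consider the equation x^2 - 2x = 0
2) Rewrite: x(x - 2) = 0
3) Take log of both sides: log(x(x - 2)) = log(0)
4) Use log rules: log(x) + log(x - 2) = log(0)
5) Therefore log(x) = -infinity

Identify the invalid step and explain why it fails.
Step 3: Take log of both sides: log(x(x - 2)) = log(0)

Step 3 takes the logarithm of both sides, resulting in log(0) on the right side. The logarithm is only defined for positive numbers; log(0) is undefined (approaches negative infinity). This operation is invalid.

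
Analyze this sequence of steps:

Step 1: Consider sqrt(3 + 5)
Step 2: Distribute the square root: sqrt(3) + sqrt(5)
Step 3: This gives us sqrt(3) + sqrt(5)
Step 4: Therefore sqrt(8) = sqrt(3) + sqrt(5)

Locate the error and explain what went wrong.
Step 2: Distribute the square root: sqrt(3) + sqrt(5)

Step 2 incorrectly 'distributes' the square root over addition. The square root function does not distribute: sqrt(a + b) ≠ sqrt(a) + sqrt(b). In fact, sqrt(3 + 5) = sqrt(8) ≈ 2.8284, while sqrt(3) + sqrt(5) ≈ 3.9681.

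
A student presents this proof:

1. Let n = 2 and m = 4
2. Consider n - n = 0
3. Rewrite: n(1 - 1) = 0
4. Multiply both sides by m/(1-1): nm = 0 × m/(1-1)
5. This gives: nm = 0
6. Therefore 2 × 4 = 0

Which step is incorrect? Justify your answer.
Step 4: Multiply both sides by m/(1-1): nm = 0 × m/(1-1)

Step 4 multiplies both sides by m/(1-1). However, 1-1 = 0, so this is multiplication by m/0, which is undefined. We cannot multiply by an undefined expression.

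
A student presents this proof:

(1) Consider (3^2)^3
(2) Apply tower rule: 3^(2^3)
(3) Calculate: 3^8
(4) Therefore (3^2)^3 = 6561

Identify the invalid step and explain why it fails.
Step 2: Apply tower rule: 3^(2^3)

Step 2 incorrectly states that (a^b)^c = a^(b^c). The correct rule is (a^b)^c = a^(b×c). The actual value is (3^2)^3 = 3^6 = 729, not 3^8 = 6561.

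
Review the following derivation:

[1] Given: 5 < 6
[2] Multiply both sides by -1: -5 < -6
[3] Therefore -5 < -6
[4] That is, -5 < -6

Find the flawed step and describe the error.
Step 2: Multiply both sides by -1: -5 < -6

Step 2 multiplies both sides by -1 but fails to reverse the inequality sign. When multiplying (or dividing) an inequality by a negative number, the direction must be reversed. Since 5 < 6, we should get -5 > -6, i.e., -5 > -6.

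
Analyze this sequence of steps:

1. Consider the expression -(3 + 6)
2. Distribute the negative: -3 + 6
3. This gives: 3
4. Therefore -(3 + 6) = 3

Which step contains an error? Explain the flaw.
Step 2: Distribute the negative: -3 + 6

Step 2 incorrectly distributes the negative sign. The correct distribution is -(3 + 6) = -3 - 6 = -9. The negative must be applied to both terms, not just the first. The error treats -(3 + 6) as -3 + 6, which equals 3 instead of -9.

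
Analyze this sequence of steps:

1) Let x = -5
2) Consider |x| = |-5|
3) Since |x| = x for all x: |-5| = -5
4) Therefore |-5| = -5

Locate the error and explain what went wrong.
Step 3: Since |x| = x for all x: |-5| = -5

Step 3 incorrectly states that |x| = x for all x. The correct definition is |x| = x when x >= 0, and |x| = -x when x < 0. Since -5 < 0, we have |-5| = -(-5) = 5, not -5.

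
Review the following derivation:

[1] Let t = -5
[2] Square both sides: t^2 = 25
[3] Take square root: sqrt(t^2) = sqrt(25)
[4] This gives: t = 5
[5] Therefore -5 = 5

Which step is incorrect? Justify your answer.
Step 4: This gives: t = 5

Step 4 incorrectly states that sqrt(t^2) = t. The correct identity is sqrt(t^2) = |t|. Since t = -5 < 0, we have sqrt(t^2) = |-5| = 5, not t = -5.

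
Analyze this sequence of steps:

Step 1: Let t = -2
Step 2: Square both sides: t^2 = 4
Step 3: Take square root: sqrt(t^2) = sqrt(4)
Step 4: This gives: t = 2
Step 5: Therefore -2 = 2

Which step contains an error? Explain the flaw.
Step 4: This gives: t = 2

Step 4 incorrectly states that sqrt(t^2) = t. The correct identity is sqrt(t^2) = |t|. Since t = -2 < 0, we have sqrt(t^2) = |-2| = 2, not t = -2.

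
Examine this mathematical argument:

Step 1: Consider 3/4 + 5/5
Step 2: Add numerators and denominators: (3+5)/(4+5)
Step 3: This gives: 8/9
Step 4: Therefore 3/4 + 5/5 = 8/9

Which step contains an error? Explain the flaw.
Step 2: Add numerators and denominators: (3+5)/(4+5)

Step 2 incorrectly adds fractions by separately adding numerators and denominators. This is wrong. The correct method requires a common denominator: 3/4 + 5/5 = (3×5 + 5×4)/(4×5) = 35/20 = 7/4. The method used gives 8/9, which is different.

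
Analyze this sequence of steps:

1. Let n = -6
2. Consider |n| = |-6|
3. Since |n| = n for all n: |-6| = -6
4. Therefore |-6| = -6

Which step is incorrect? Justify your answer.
Step 3: Since |n| = n for all n: |-6| = -6

Step 3 incorrectly states that |n| = n for all n. The correct definition is |n| = n when n >= 0, and |n| = -n when n < 0. Since -6 < 0, we have |-6| = -(-6) = 6, not -6.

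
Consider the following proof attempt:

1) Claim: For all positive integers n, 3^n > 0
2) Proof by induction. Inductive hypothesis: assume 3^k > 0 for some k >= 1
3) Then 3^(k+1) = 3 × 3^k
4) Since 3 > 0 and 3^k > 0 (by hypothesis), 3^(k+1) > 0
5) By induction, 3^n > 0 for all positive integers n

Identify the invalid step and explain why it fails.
Step 5: By induction, 3^n > 0 for all positive integers n

Step 5 concludes the proof by induction, but no base case was ever established. A valid induction proof requires: (1) a base case proving 3^1 > 0, and (2) an inductive step showing IF 3^k > 0 THEN 3^(k+1) > 0. Steps 2-4 correctly establish the inductive step, but without the base case the conclusion in step 5 does not follow.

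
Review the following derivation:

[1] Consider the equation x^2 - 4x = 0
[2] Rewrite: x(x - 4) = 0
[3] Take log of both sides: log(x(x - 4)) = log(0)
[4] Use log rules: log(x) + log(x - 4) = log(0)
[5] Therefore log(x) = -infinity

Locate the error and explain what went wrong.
Step 3: Take log of both sides: log(x(x - 4)) = log(0)

Step 3 takes the logarithm of both sides, resulting in log(0) on the right side. The logarithm is only defined for positive numbers; log(0) is undefined (approaches negative infinity). This operation is invalid.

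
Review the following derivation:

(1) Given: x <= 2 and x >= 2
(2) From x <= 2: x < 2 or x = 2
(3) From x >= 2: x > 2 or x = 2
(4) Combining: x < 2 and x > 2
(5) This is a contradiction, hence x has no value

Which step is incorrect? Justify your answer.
Step 4: Combining: x < 2 and x > 2

Step 4 incorrectly combines the conditions. From x <= 2 and x >= 2, the intersection is x = 2. The error treats the 'or' cases as 'and' requirements. The correct conclusion is that x = 2 is the unique solution, not that no solution exists.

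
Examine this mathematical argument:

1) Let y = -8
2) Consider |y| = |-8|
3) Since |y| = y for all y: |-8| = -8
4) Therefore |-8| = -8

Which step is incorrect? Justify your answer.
Step 3: Since |y| = y for all y: |-8| = -8

Step 3 incorrectly states that |y| = y for all y. The correct definition is |y| = y when y >= 0, and |y| = -y when y < 0. Since -8 < 0, we have |-8| = -(-8) = 8, not -8.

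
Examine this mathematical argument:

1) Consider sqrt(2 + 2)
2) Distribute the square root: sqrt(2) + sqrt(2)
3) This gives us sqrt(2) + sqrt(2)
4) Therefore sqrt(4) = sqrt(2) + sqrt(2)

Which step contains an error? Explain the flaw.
Step 2: Distribute the square root: sqrt(2) + sqrt(2)

Step 2 incorrectly 'distributes' the square root over addition. The square root function does not distribute: sqrt(a + b) ≠ sqrt(a) + sqrt(b). In fact, sqrt(2 + 2) = sqrt(4) ≈ 2.0000, while sqrt(2) + sqrt(2) ≈ 2.8284.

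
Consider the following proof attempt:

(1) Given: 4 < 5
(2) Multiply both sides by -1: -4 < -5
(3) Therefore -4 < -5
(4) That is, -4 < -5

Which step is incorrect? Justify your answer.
Step 2: Multiply both sides by -1: -4 < -5

Step 2 multiplies both sides by -1 but fails to reverse the inequality sign. When multiplying (or dividing) an inequality by a negative number, the direction must be reversed. Since 4 < 5, we should get -4 > -5, i.e., -4 > -5.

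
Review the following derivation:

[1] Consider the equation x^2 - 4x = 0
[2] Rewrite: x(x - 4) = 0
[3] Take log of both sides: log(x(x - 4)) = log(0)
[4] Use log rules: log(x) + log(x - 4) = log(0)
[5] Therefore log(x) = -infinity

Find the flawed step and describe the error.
Step 3: Take log of both sides: log(x(x - 4)) = log(0)

Step 3 takes the logarithm of both sides, resulting in log(0) on the right side. The logarithm is only defined for positive numbers; log(0) is undefined (approaches negative infinity). This operation is invalid.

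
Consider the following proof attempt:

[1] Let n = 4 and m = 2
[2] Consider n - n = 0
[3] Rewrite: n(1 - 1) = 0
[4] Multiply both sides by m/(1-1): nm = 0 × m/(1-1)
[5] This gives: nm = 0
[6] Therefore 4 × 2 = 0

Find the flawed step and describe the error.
Step 4: Multiply both sides by m/(1-1): nm = 0 × m/(1-1)

Step 4 multiplies both sides by m/(1-1). However, 1-1 = 0, so this is multiplication by m/0, which is undefined. We cannot multiply by an undefined expression.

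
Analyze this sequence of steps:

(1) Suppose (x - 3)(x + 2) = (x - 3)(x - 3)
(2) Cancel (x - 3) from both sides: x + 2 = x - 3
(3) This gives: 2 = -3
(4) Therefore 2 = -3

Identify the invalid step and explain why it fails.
Step 2: Cancel (x - 3) from both sides: x + 2 = x - 3

Step 2 cancels (x - 3) from both sides. This is only valid if (x - 3) ≠ 0, i.e., x ≠ 3. When x = 3, both sides equal zero regardless of the other factors. The correct approach requires considering x = 3 as a separate case.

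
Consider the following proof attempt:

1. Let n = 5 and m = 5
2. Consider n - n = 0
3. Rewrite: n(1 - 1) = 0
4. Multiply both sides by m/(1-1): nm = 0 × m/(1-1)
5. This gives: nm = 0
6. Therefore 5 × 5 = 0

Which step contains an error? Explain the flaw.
Step 4: Multiply both sides by m/(1-1): nm = 0 × m/(1-1)

Step 4 multiplies both sides by m/(1-1). However, 1-1 = 0, so this is multiplication by m/0, which is undefined. We cannot multiply by an undefined expression.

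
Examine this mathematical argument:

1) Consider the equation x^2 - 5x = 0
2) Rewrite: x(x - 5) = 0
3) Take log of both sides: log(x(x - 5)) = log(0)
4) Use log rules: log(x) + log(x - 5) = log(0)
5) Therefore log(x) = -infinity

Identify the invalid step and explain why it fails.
Step 3: Take log of both sides: log(x(x - 5)) = log(0)

Step 3 takes the logarithm of both sides, resulting in log(0) on the right side. The logarithm is only defined for positive numbers; log(0) is undefined (approaches negative infinity). This operation is invalid.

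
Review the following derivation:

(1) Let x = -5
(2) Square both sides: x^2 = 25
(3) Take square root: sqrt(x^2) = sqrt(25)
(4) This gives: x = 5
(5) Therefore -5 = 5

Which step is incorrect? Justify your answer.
Step 4: This gives: x = 5

Step 4 incorrectly states that sqrt(x^2) = x. The correct identity is sqrt(x^2) = |x|. Since x = -5 < 0, we have sqrt(x^2) = |-5| = 5, not x = -5.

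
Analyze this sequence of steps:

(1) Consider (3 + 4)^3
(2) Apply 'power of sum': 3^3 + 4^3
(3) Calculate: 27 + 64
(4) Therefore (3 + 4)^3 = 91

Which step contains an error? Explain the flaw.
Step 2: Apply 'power of sum': 3^3 + 4^3

Step 2 incorrectly applies a non-existent rule '(a+b)^n = a^n + b^n'. This is false in general. The correct expansion uses the binomial theorem. The actual value is (3 + 4)^3 = 7^3 = 343, not 91.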